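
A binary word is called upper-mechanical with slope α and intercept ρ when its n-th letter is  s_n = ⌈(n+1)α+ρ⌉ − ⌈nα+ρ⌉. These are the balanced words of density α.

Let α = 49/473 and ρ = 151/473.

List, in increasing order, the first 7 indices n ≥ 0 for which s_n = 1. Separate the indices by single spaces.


6 16 25 35 45 54 64

n=0: ⌈200/473⌉−⌈151/473⌉ = 1−1 = 0
n=1: ⌈249/473⌉−⌈200/473⌉ = 1−1 = 0
  …
n=6: ⌈494/473⌉−⌈445/473⌉ = 2−1 = 1  ← one
n=7: ⌈543/473⌉−⌈494/473⌉ = 2−2 = 0
n=8: ⌈592/473⌉−⌈543/473⌉ = 2−2 = 0
  …
n=16: ⌈984/473⌉−⌈935/473⌉ = 3−2 = 1  ← one
n=17: ⌈1033/473⌉−⌈984/473⌉ = 3−3 = 0
n=18: ⌈1082/473⌉−⌈1033/473⌉ = 3−3 = 0
  …
n=25: ⌈1425/473⌉−⌈1376/473⌉ = 4−3 = 1  ← one
n=26: ⌈1474/473⌉−⌈1425/473⌉ = 4−4 = 0
n=27: ⌈1523/473⌉−⌈1474/473⌉ = 4−4 = 0
  …
n=35: ⌈1915/473⌉−⌈1866/473⌉ = 5−4 = 1  ← one
n=36: ⌈1964/473⌉−⌈1915/473⌉ = 5−5 = 0
n=37: ⌈2013/473⌉−⌈1964/473⌉ = 5−5 = 0
  …
n=45: ⌈2405/473⌉−⌈2356/473⌉ = 6−5 = 1  ← one
n=46: ⌈2454/473⌉−⌈2405/473⌉ = 6−6 = 0
n=47: ⌈2503/473⌉−⌈2454/473⌉ = 6−6 = 0
  …
n=54: ⌈2846/473⌉−⌈2797/473⌉ = 7−6 = 1  ← one
n=55: ⌈2895/473⌉−⌈2846/473⌉ = 7−7 = 0
n=56: ⌈2944/473⌉−⌈2895/473⌉ = 7−7 = 0
  …
n=64: ⌈3336/473⌉−⌈3287/473⌉ = 8−7 = 1  ← one
positions of the first 7 ones: 6 16 25 35 45 54 64


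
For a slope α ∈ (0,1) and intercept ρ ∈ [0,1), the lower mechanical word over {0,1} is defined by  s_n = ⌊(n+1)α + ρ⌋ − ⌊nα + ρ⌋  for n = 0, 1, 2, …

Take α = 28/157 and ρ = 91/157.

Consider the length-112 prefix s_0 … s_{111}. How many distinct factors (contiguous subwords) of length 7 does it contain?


8

t_n = ⌊(n·28+91)/157⌋ for n = 0 … 112:
  n=0…9: ⌊91/157⌋=0 ⌊119/157⌋=0 ⌊147/157⌋=0 ⌊175/157⌋=1 ⌊203/157⌋=1 ⌊231/157⌋=1 ⌊259/157⌋=1 ⌊287/157⌋=1 ⌊315/157⌋=2 ⌊343/157⌋=2
  n=10…19: ⌊371/157⌋=2 ⌊399/157⌋=2 ⌊427/157⌋=2 ⌊455/157⌋=2 ⌊483/157⌋=3 ⌊511/157⌋=3 ⌊539/157⌋=3 ⌊567/157⌋=3 ⌊595/157⌋=3 ⌊623/157⌋=3
  n=20…29: ⌊651/157⌋=4 ⌊679/157⌋=4 ⌊707/157⌋=4 ⌊735/157⌋=4 ⌊763/157⌋=4 ⌊791/157⌋=5 ⌊819/157⌋=5 ⌊847/157⌋=5 ⌊875/157⌋=5 ⌊903/157⌋=5
  n=30…39: ⌊931/157⌋=5 ⌊959/157⌋=6 ⌊987/157⌋=6 ⌊1015/157⌋=6 ⌊1043/157⌋=6 ⌊1071/157⌋=6 ⌊1099/157⌋=7 ⌊1127/157⌋=7 ⌊1155/157⌋=7 ⌊1183/157⌋=7
  n=40…49: ⌊1211/157⌋=7 ⌊1239/157⌋=7 ⌊1267/157⌋=8 ⌊1295/157⌋=8 ⌊1323/157⌋=8 ⌊1351/157⌋=8 ⌊1379/157⌋=8 ⌊1407/157⌋=8 ⌊1435/157⌋=9 ⌊1463/157⌋=9
  n=50…59: ⌊1491/157⌋=9 ⌊1519/157⌋=9 ⌊1547/157⌋=9 ⌊1575/157⌋=10 ⌊1603/157⌋=10 ⌊1631/157⌋=10 ⌊1659/157⌋=10 ⌊1687/157⌋=10 ⌊1715/157⌋=10 ⌊1743/157⌋=11
  n=60…69: ⌊1771/157⌋=11 ⌊1799/157⌋=11 ⌊1827/157⌋=11 ⌊1855/157⌋=11 ⌊1883/157⌋=11 ⌊1911/157⌋=12 ⌊1939/157⌋=12 ⌊1967/157⌋=12 ⌊1995/157⌋=12 ⌊2023/157⌋=12
  n=70…79: ⌊2051/157⌋=13 ⌊2079/157⌋=13 ⌊2107/157⌋=13 ⌊2135/157⌋=13 ⌊2163/157⌋=13 ⌊2191/157⌋=13 ⌊2219/157⌋=14 ⌊2247/157⌋=14 ⌊2275/157⌋=14 ⌊2303/157⌋=14
  n=80…89: ⌊2331/157⌋=14 ⌊2359/157⌋=15 ⌊2387/157⌋=15 ⌊2415/157⌋=15 ⌊2443/157⌋=15 ⌊2471/157⌋=15 ⌊2499/157⌋=15 ⌊2527/157⌋=16 ⌊2555/157⌋=16 ⌊2583/157⌋=16
  n=90…99: ⌊2611/157⌋=16 ⌊2639/157⌋=16 ⌊2667/157⌋=16 ⌊2695/157⌋=17 ⌊2723/157⌋=17 ⌊2751/157⌋=17 ⌊2779/157⌋=17 ⌊2807/157⌋=17 ⌊2835/157⌋=18 ⌊2863/157⌋=18
  n=100…109: ⌊2891/157⌋=18 ⌊2919/157⌋=18 ⌊2947/157⌋=18 ⌊2975/157⌋=18 ⌊3003/157⌋=19 ⌊3031/157⌋=19 ⌊3059/157⌋=19 ⌊3087/157⌋=19 ⌊3115/157⌋=19 ⌊3143/157⌋=20
  n=110…112: ⌊3171/157⌋=20 ⌊3199/157⌋=20 ⌊3227/157⌋=20
s_n = t_(n+1) − t_n for n = 0 … 111 gives
prefix = 0010000100000100000100001000001000010000010000010000100000100000100001000001000010000010000010000100000100001000
slide a length-7 window over [0..6] … [105..111] (106 windows); first occurrence of each distinct factor:
  [  0..  6] 0010000
  [  1..  7] 0100001
  [  2..  8] 1000010
  [  3..  9] 0000100
  [  4.. 10] 0001000
  [  6.. 12] 0100000
  [  7.. 13] 1000001
  [  8.. 14] 0000010
  (the other 98 windows repeat one of these)
distinct factors: {0000010, 0000100, 0001000, 0010000, 0100000, 0100001, 1000001, 1000010}
count = 8  (Sturmian bound for length 7 is 8)


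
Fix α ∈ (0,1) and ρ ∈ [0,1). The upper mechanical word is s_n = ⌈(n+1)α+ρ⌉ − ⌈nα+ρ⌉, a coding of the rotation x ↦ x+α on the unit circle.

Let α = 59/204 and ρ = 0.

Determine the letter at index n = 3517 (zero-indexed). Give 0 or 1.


0

(n+1)α + ρ = (3518·59) / 204 = 207562/204
nα + ρ     = (3517·59) / 204 = 207503/204
⌈207562/204⌉ = 1018,  ⌈207503/204⌉ = 1018
s_{3517} = 1018 − 1018 = 0


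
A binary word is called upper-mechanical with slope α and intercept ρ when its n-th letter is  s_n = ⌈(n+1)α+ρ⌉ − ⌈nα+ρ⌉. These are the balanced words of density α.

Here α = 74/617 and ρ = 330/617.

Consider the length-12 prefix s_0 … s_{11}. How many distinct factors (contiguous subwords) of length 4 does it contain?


5

t_n = ⌈(n·74+330)/617⌉ for n = 0 … 12:
  n=0…9: ⌈330/617⌉=1 ⌈404/617⌉=1 ⌈478/617⌉=1 ⌈552/617⌉=1 ⌈626/617⌉=2 ⌈700/617⌉=2 ⌈774/617⌉=2 ⌈848/617⌉=2 ⌈922/617⌉=2 ⌈996/617⌉=2
  n=10…12: ⌈1070/617⌉=2 ⌈1144/617⌉=2 ⌈1218/617⌉=2
s_n = t_(n+1) − t_n for n = 0 … 11 gives
prefix = 000100000000
slide a length-4 window over [0..3] … [8..11] (9 windows); first occurrence of each distinct factor:
  [  0..  3] 0001
  [  1..  4] 0010
  [  2..  5] 0100
  [  3..  6] 1000
  [  4..  7] 0000
  (the other 4 windows repeat one of these)
distinct factors: {0000, 0001, 0010, 0100, 1000}
count = 5  (Sturmian bound for length 4 is 5)


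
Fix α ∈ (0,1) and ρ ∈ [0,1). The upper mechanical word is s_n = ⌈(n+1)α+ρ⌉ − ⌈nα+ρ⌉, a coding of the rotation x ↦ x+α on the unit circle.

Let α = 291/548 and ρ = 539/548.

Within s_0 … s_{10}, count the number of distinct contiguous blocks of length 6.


t_n = ⌈(n·291+539)/548⌉ for n = 0 … 11:
  n=0…9: ⌈539/548⌉=1 ⌈830/548⌉=2 ⌈1121/548⌉=3 ⌈1412/548⌉=3 ⌈1703/548⌉=4 ⌈1994/548⌉=4 ⌈2285/548⌉=5 ⌈2576/548⌉=5 ⌈2867/548⌉=6 ⌈3158/548⌉=6
  n=10…11: ⌈3449/548⌉=7 ⌈3740/548⌉=7
s_n = t_(n+1) − t_n for n = 0 … 10 gives
prefix = 11010101010
slide a length-6 window over [0..5] … [5..10] (6 windows); first occurrence of each distinct factor:
  [  0..  5] 110101
  [  1..  6] 101010
  [  2..  7] 010101
  (the other 3 windows repeat one of these)
distinct factors: {010101, 101010, 110101}
count = 3  (Sturmian bound for length 6 is 7)

3


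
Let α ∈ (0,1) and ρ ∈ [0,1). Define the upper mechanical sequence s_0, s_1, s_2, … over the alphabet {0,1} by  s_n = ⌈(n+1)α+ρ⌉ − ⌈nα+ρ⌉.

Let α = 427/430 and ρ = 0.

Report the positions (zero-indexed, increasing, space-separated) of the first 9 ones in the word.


0 1 2 3 4 5 6 7 8

n=0: ⌈427/430⌉−⌈0/430⌉ = 1−0 = 1  ← one
n=1: ⌈854/430⌉−⌈427/430⌉ = 2−1 = 1  ← one
n=2: ⌈1281/430⌉−⌈854/430⌉ = 3−2 = 1  ← one
n=3: ⌈1708/430⌉−⌈1281/430⌉ = 4−3 = 1  ← one
n=4: ⌈2135/430⌉−⌈1708/430⌉ = 5−4 = 1  ← one
n=5: ⌈2562/430⌉−⌈2135/430⌉ = 6−5 = 1  ← one
n=6: ⌈2989/430⌉−⌈2562/430⌉ = 7−6 = 1  ← one
n=7: ⌈3416/430⌉−⌈2989/430⌉ = 8−7 = 1  ← one
n=8: ⌈3843/430⌉−⌈3416/430⌉ = 9−8 = 1  ← one
positions of the first 9 ones: 0 1 2 3 4 5 6 7 8


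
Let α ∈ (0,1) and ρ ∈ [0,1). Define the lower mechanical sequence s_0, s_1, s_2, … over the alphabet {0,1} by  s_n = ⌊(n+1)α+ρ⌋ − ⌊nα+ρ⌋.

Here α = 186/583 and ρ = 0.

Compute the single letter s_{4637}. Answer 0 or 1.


(n+1)α + ρ = (4638·186) / 583 = 862668/583
nα + ρ     = (4637·186) / 583 = 862482/583
⌊862668/583⌋ = 1479,  ⌊862482/583⌋ = 1479
s_{4637} = 1479 − 1479 = 0

0


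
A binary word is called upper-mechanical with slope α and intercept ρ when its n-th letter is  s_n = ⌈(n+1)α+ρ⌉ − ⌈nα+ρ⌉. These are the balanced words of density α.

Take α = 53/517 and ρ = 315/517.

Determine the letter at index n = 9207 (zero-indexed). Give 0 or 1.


0

(n+1)α + ρ = (9208·53 + 315) / 517 = 488339/517
nα + ρ     = (9207·53 + 315) / 517 = 488286/517
⌈488339/517⌉ = 945,  ⌈488286/517⌉ = 945
s_{9207} = 945 − 945 = 0


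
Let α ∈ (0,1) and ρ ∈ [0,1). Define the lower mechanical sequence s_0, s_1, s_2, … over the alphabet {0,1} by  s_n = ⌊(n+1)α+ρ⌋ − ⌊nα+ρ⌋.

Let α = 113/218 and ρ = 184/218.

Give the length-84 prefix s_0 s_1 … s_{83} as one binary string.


101010101101010101010101010101010101101010101010101010101010101101010101010101010101

n=0: ⌊(1·113+184)/218⌋ − ⌊(0·113+184)/218⌋ = ⌊297/218⌋ − ⌊184/218⌋ = 1 − 0 = 1
n=1: ⌊(2·113+184)/218⌋ − ⌊(1·113+184)/218⌋ = ⌊410/218⌋ − ⌊297/218⌋ = 1 − 1 = 0
n=2: ⌊(3·113+184)/218⌋ − ⌊(2·113+184)/218⌋ = ⌊523/218⌋ − ⌊410/218⌋ = 2 − 1 = 1
n=3: ⌊(4·113+184)/218⌋ − ⌊(3·113+184)/218⌋ = ⌊636/218⌋ − ⌊523/218⌋ = 2 − 2 = 0
n=4: ⌊(5·113+184)/218⌋ − ⌊(4·113+184)/218⌋ = ⌊749/218⌋ − ⌊636/218⌋ = 3 − 2 = 1
n=5: ⌊(6·113+184)/218⌋ − ⌊(5·113+184)/218⌋ = ⌊862/218⌋ − ⌊749/218⌋ = 3 − 3 = 0
n=6: ⌊(7·113+184)/218⌋ − ⌊(6·113+184)/218⌋ = ⌊975/218⌋ − ⌊862/218⌋ = 4 − 3 = 1
n=7: ⌊(8·113+184)/218⌋ − ⌊(7·113+184)/218⌋ = ⌊1088/218⌋ − ⌊975/218⌋ = 4 − 4 = 0
n=8: ⌊(9·113+184)/218⌋ − ⌊(8·113+184)/218⌋ = ⌊1201/218⌋ − ⌊1088/218⌋ = 5 − 4 = 1
n=9: ⌊(10·113+184)/218⌋ − ⌊(9·113+184)/218⌋ = ⌊1314/218⌋ − ⌊1201/218⌋ = 6 − 5 = 1
n=10: ⌊(11·113+184)/218⌋ − ⌊(10·113+184)/218⌋ = ⌊1427/218⌋ − ⌊1314/218⌋ = 6 − 6 = 0
n=11: ⌊(12·113+184)/218⌋ − ⌊(11·113+184)/218⌋ = ⌊1540/218⌋ − ⌊1427/218⌋ = 7 − 6 = 1
n=12: ⌊(13·113+184)/218⌋ − ⌊(12·113+184)/218⌋ = ⌊1653/218⌋ − ⌊1540/218⌋ = 7 − 7 = 0
n=13: ⌊(14·113+184)/218⌋ − ⌊(13·113+184)/218⌋ = ⌊1766/218⌋ − ⌊1653/218⌋ = 8 − 7 = 1
n=14: ⌊(15·113+184)/218⌋ − ⌊(14·113+184)/218⌋ = ⌊1879/218⌋ − ⌊1766/218⌋ = 8 − 8 = 0
n=15: ⌊(16·113+184)/218⌋ − ⌊(15·113+184)/218⌋ = ⌊1992/218⌋ − ⌊1879/218⌋ = 9 − 8 = 1
n=16: ⌊(17·113+184)/218⌋ − ⌊(16·113+184)/218⌋ = ⌊2105/218⌋ − ⌊1992/218⌋ = 9 − 9 = 0
n=17: ⌊(18·113+184)/218⌋ − ⌊(17·113+184)/218⌋ = ⌊2218/218⌋ − ⌊2105/218⌋ = 10 − 9 = 1
n=18: ⌊(19·113+184)/218⌋ − ⌊(18·113+184)/218⌋ = ⌊2331/218⌋ − ⌊2218/218⌋ = 10 − 10 = 0
n=19: ⌊(20·113+184)/218⌋ − ⌊(19·113+184)/218⌋ = ⌊2444/218⌋ − ⌊2331/218⌋ = 11 − 10 = 1
n=20: ⌊(21·113+184)/218⌋ − ⌊(20·113+184)/218⌋ = ⌊2557/218⌋ − ⌊2444/218⌋ = 11 − 11 = 0
n=21: ⌊(22·113+184)/218⌋ − ⌊(21·113+184)/218⌋ = ⌊2670/218⌋ − ⌊2557/218⌋ = 12 − 11 = 1
n=22: ⌊(23·113+184)/218⌋ − ⌊(22·113+184)/218⌋ = ⌊2783/218⌋ − ⌊2670/218⌋ = 12 − 12 = 0
n=23: ⌊(24·113+184)/218⌋ − ⌊(23·113+184)/218⌋ = ⌊2896/218⌋ − ⌊2783/218⌋ = 13 − 12 = 1
n=24: ⌊(25·113+184)/218⌋ − ⌊(24·113+184)/218⌋ = ⌊3009/218⌋ − ⌊2896/218⌋ = 13 − 13 = 0
n=25: ⌊(26·113+184)/218⌋ − ⌊(25·113+184)/218⌋ = ⌊3122/218⌋ − ⌊3009/218⌋ = 14 − 13 = 1
n=26: ⌊(27·113+184)/218⌋ − ⌊(26·113+184)/218⌋ = ⌊3235/218⌋ − ⌊3122/218⌋ = 14 − 14 = 0
n=27: ⌊(28·113+184)/218⌋ − ⌊(27·113+184)/218⌋ = ⌊3348/218⌋ − ⌊3235/218⌋ = 15 − 14 = 1
n=28: ⌊(29·113+184)/218⌋ − ⌊(28·113+184)/218⌋ = ⌊3461/218⌋ − ⌊3348/218⌋ = 15 − 15 = 0
n=29: ⌊(30·113+184)/218⌋ − ⌊(29·113+184)/218⌋ = ⌊3574/218⌋ − ⌊3461/218⌋ = 16 − 15 = 1
n=30: ⌊(31·113+184)/218⌋ − ⌊(30·113+184)/218⌋ = ⌊3687/218⌋ − ⌊3574/218⌋ = 16 − 16 = 0
n=31: ⌊(32·113+184)/218⌋ − ⌊(31·113+184)/218⌋ = ⌊3800/218⌋ − ⌊3687/218⌋ = 17 − 16 = 1
n=32: ⌊(33·113+184)/218⌋ − ⌊(32·113+184)/218⌋ = ⌊3913/218⌋ − ⌊3800/218⌋ = 17 − 17 = 0
n=33: ⌊(34·113+184)/218⌋ − ⌊(33·113+184)/218⌋ = ⌊4026/218⌋ − ⌊3913/218⌋ = 18 − 17 = 1
n=34: ⌊(35·113+184)/218⌋ − ⌊(34·113+184)/218⌋ = ⌊4139/218⌋ − ⌊4026/218⌋ = 18 − 18 = 0
n=35: ⌊(36·113+184)/218⌋ − ⌊(35·113+184)/218⌋ = ⌊4252/218⌋ − ⌊4139/218⌋ = 19 − 18 = 1
n=36: ⌊(37·113+184)/218⌋ − ⌊(36·113+184)/218⌋ = ⌊4365/218⌋ − ⌊4252/218⌋ = 20 − 19 = 1
n=37: ⌊(38·113+184)/218⌋ − ⌊(37·113+184)/218⌋ = ⌊4478/218⌋ − ⌊4365/218⌋ = 20 − 20 = 0
n=38: ⌊(39·113+184)/218⌋ − ⌊(38·113+184)/218⌋ = ⌊4591/218⌋ − ⌊4478/218⌋ = 21 − 20 = 1
n=39: ⌊(40·113+184)/218⌋ − ⌊(39·113+184)/218⌋ = ⌊4704/218⌋ − ⌊4591/218⌋ = 21 − 21 = 0
n=40: ⌊(41·113+184)/218⌋ − ⌊(40·113+184)/218⌋ = ⌊4817/218⌋ − ⌊4704/218⌋ = 22 − 21 = 1
n=41: ⌊(42·113+184)/218⌋ − ⌊(41·113+184)/218⌋ = ⌊4930/218⌋ − ⌊4817/218⌋ = 22 − 22 = 0
n=42: ⌊(43·113+184)/218⌋ − ⌊(42·113+184)/218⌋ = ⌊5043/218⌋ − ⌊4930/218⌋ = 23 − 22 = 1
n=43: ⌊(44·113+184)/218⌋ − ⌊(43·113+184)/218⌋ = ⌊5156/218⌋ − ⌊5043/218⌋ = 23 − 23 = 0
n=44: ⌊(45·113+184)/218⌋ − ⌊(44·113+184)/218⌋ = ⌊5269/218⌋ − ⌊5156/218⌋ = 24 − 23 = 1
n=45: ⌊(46·113+184)/218⌋ − ⌊(45·113+184)/218⌋ = ⌊5382/218⌋ − ⌊5269/218⌋ = 24 − 24 = 0
n=46: ⌊(47·113+184)/218⌋ − ⌊(46·113+184)/218⌋ = ⌊5495/218⌋ − ⌊5382/218⌋ = 25 − 24 = 1
n=47: ⌊(48·113+184)/218⌋ − ⌊(47·113+184)/218⌋ = ⌊5608/218⌋ − ⌊5495/218⌋ = 25 − 25 = 0
n=48: ⌊(49·113+184)/218⌋ − ⌊(48·113+184)/218⌋ = ⌊5721/218⌋ − ⌊5608/218⌋ = 26 − 25 = 1
n=49: ⌊(50·113+184)/218⌋ − ⌊(49·113+184)/218⌋ = ⌊5834/218⌋ − ⌊5721/218⌋ = 26 − 26 = 0
n=50: ⌊(51·113+184)/218⌋ − ⌊(50·113+184)/218⌋ = ⌊5947/218⌋ − ⌊5834/218⌋ = 27 − 26 = 1
n=51: ⌊(52·113+184)/218⌋ − ⌊(51·113+184)/218⌋ = ⌊6060/218⌋ − ⌊5947/218⌋ = 27 − 27 = 0
n=52: ⌊(53·113+184)/218⌋ − ⌊(52·113+184)/218⌋ = ⌊6173/218⌋ − ⌊6060/218⌋ = 28 − 27 = 1
n=53: ⌊(54·113+184)/218⌋ − ⌊(53·113+184)/218⌋ = ⌊6286/218⌋ − ⌊6173/218⌋ = 28 − 28 = 0
n=54: ⌊(55·113+184)/218⌋ − ⌊(54·113+184)/218⌋ = ⌊6399/218⌋ − ⌊6286/218⌋ = 29 − 28 = 1
n=55: ⌊(56·113+184)/218⌋ − ⌊(55·113+184)/218⌋ = ⌊6512/218⌋ − ⌊6399/218⌋ = 29 − 29 = 0
n=56: ⌊(57·113+184)/218⌋ − ⌊(56·113+184)/218⌋ = ⌊6625/218⌋ − ⌊6512/218⌋ = 30 − 29 = 1
n=57: ⌊(58·113+184)/218⌋ − ⌊(57·113+184)/218⌋ = ⌊6738/218⌋ − ⌊6625/218⌋ = 30 − 30 = 0
n=58: ⌊(59·113+184)/218⌋ − ⌊(58·113+184)/218⌋ = ⌊6851/218⌋ − ⌊6738/218⌋ = 31 − 30 = 1
n=59: ⌊(60·113+184)/218⌋ − ⌊(59·113+184)/218⌋ = ⌊6964/218⌋ − ⌊6851/218⌋ = 31 − 31 = 0
n=60: ⌊(61·113+184)/218⌋ − ⌊(60·113+184)/218⌋ = ⌊7077/218⌋ − ⌊6964/218⌋ = 32 − 31 = 1
n=61: ⌊(62·113+184)/218⌋ − ⌊(61·113+184)/218⌋ = ⌊7190/218⌋ − ⌊7077/218⌋ = 32 − 32 = 0
n=62: ⌊(63·113+184)/218⌋ − ⌊(62·113+184)/218⌋ = ⌊7303/218⌋ − ⌊7190/218⌋ = 33 − 32 = 1
n=63: ⌊(64·113+184)/218⌋ − ⌊(63·113+184)/218⌋ = ⌊7416/218⌋ − ⌊7303/218⌋ = 34 − 33 = 1
n=64: ⌊(65·113+184)/218⌋ − ⌊(64·113+184)/218⌋ = ⌊7529/218⌋ − ⌊7416/218⌋ = 34 − 34 = 0
n=65: ⌊(66·113+184)/218⌋ − ⌊(65·113+184)/218⌋ = ⌊7642/218⌋ − ⌊7529/218⌋ = 35 − 34 = 1
n=66: ⌊(67·113+184)/218⌋ − ⌊(66·113+184)/218⌋ = ⌊7755/218⌋ − ⌊7642/218⌋ = 35 − 35 = 0
n=67: ⌊(68·113+184)/218⌋ − ⌊(67·113+184)/218⌋ = ⌊7868/218⌋ − ⌊7755/218⌋ = 36 − 35 = 1
n=68: ⌊(69·113+184)/218⌋ − ⌊(68·113+184)/218⌋ = ⌊7981/218⌋ − ⌊7868/218⌋ = 36 − 36 = 0
n=69: ⌊(70·113+184)/218⌋ − ⌊(69·113+184)/218⌋ = ⌊8094/218⌋ − ⌊7981/218⌋ = 37 − 36 = 1
n=70: ⌊(71·113+184)/218⌋ − ⌊(70·113+184)/218⌋ = ⌊8207/218⌋ − ⌊8094/218⌋ = 37 − 37 = 0
n=71: ⌊(72·113+184)/218⌋ − ⌊(71·113+184)/218⌋ = ⌊8320/218⌋ − ⌊8207/218⌋ = 38 − 37 = 1
n=72: ⌊(73·113+184)/218⌋ − ⌊(72·113+184)/218⌋ = ⌊8433/218⌋ − ⌊8320/218⌋ = 38 − 38 = 0
n=73: ⌊(74·113+184)/218⌋ − ⌊(73·113+184)/218⌋ = ⌊8546/218⌋ − ⌊8433/218⌋ = 39 − 38 = 1
n=74: ⌊(75·113+184)/218⌋ − ⌊(74·113+184)/218⌋ = ⌊8659/218⌋ − ⌊8546/218⌋ = 39 − 39 = 0
n=75: ⌊(76·113+184)/218⌋ − ⌊(75·113+184)/218⌋ = ⌊8772/218⌋ − ⌊8659/218⌋ = 40 − 39 = 1
n=76: ⌊(77·113+184)/218⌋ − ⌊(76·113+184)/218⌋ = ⌊8885/218⌋ − ⌊8772/218⌋ = 40 − 40 = 0
n=77: ⌊(78·113+184)/218⌋ − ⌊(77·113+184)/218⌋ = ⌊8998/218⌋ − ⌊8885/218⌋ = 41 − 40 = 1
n=78: ⌊(79·113+184)/218⌋ − ⌊(78·113+184)/218⌋ = ⌊9111/218⌋ − ⌊8998/218⌋ = 41 − 41 = 0
n=79: ⌊(80·113+184)/218⌋ − ⌊(79·113+184)/218⌋ = ⌊9224/218⌋ − ⌊9111/218⌋ = 42 − 41 = 1
n=80: ⌊(81·113+184)/218⌋ − ⌊(80·113+184)/218⌋ = ⌊9337/218⌋ − ⌊9224/218⌋ = 42 − 42 = 0
n=81: ⌊(82·113+184)/218⌋ − ⌊(81·113+184)/218⌋ = ⌊9450/218⌋ − ⌊9337/218⌋ = 43 − 42 = 1
n=82: ⌊(83·113+184)/218⌋ − ⌊(82·113+184)/218⌋ = ⌊9563/218⌋ − ⌊9450/218⌋ = 43 − 43 = 0
n=83: ⌊(84·113+184)/218⌋ − ⌊(83·113+184)/218⌋ = ⌊9676/218⌋ − ⌊9563/218⌋ = 44 − 43 = 1


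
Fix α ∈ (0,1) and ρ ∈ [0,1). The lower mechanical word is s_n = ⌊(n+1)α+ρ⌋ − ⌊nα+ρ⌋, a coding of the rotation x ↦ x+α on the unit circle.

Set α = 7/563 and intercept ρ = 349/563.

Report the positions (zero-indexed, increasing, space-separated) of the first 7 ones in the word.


30 110 191 271 352 432 513

n=0: ⌊356/563⌋−⌊349/563⌋ = 0−0 = 0
n=1: ⌊363/563⌋−⌊356/563⌋ = 0−0 = 0
  …
n=30: ⌊566/563⌋−⌊559/563⌋ = 1−0 = 1  ← one
n=31: ⌊573/563⌋−⌊566/563⌋ = 1−1 = 0
n=32: ⌊580/563⌋−⌊573/563⌋ = 1−1 = 0
  …
n=110: ⌊1126/563⌋−⌊1119/563⌋ = 2−1 = 1  ← one
n=111: ⌊1133/563⌋−⌊1126/563⌋ = 2−2 = 0
n=112: ⌊1140/563⌋−⌊1133/563⌋ = 2−2 = 0
  …
n=191: ⌊1693/563⌋−⌊1686/563⌋ = 3−2 = 1  ← one
n=192: ⌊1700/563⌋−⌊1693/563⌋ = 3−3 = 0
n=193: ⌊1707/563⌋−⌊1700/563⌋ = 3−3 = 0
  …
n=271: ⌊2253/563⌋−⌊2246/563⌋ = 4−3 = 1  ← one
n=272: ⌊2260/563⌋−⌊2253/563⌋ = 4−4 = 0
n=273: ⌊2267/563⌋−⌊2260/563⌋ = 4−4 = 0
  …
n=352: ⌊2820/563⌋−⌊2813/563⌋ = 5−4 = 1  ← one
n=353: ⌊2827/563⌋−⌊2820/563⌋ = 5−5 = 0
n=354: ⌊2834/563⌋−⌊2827/563⌋ = 5−5 = 0
  …
n=432: ⌊3380/563⌋−⌊3373/563⌋ = 6−5 = 1  ← one
n=433: ⌊3387/563⌋−⌊3380/563⌋ = 6−6 = 0
n=434: ⌊3394/563⌋−⌊3387/563⌋ = 6−6 = 0
  …
n=513: ⌊3947/563⌋−⌊3940/563⌋ = 7−6 = 1  ← one
positions of the first 7 ones: 30 110 191 271 352 432 513


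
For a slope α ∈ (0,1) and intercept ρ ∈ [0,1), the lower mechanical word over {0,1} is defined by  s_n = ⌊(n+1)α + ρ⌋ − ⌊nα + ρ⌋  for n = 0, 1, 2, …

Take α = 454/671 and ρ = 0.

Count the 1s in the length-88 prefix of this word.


59

#1s = Σ_{n=0}^{87} s_n = Σ_{n=0}^{87} (⌊(n+1)α+ρ⌋ − ⌊nα+ρ⌋)
the sum telescopes: every ⌊nα+ρ⌋ with 0 < n < 88 appears once with + and once with −, leaving ⌊88α+ρ⌋ − ⌊0·α+ρ⌋
88α + ρ = (88·454) / 671 = 39952/671
ρ = 0/671
⌊39952/671⌋ = 59,  ⌊0/671⌋ = 0
#1s = 59 − 0 = 59


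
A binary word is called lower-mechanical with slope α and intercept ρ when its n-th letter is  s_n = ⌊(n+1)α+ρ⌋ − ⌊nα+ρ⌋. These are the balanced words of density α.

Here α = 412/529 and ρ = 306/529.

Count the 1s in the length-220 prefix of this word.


#1s = Σ_{n=0}^{219} s_n = Σ_{n=0}^{219} (⌊(n+1)α+ρ⌋ − ⌊nα+ρ⌋)
the sum telescopes: every ⌊nα+ρ⌋ with 0 < n < 220 appears once with + and once with −, leaving ⌊220α+ρ⌋ − ⌊0·α+ρ⌋
220α + ρ = (220·412 + 306) / 529 = 90946/529
ρ = 306/529
⌊90946/529⌋ = 171,  ⌊306/529⌋ = 0
#1s = 171 − 0 = 171

171


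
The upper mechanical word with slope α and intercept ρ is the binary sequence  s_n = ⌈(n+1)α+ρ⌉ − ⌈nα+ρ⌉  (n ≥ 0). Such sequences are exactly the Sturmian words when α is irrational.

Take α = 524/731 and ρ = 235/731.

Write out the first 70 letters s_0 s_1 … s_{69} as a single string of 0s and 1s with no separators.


n=0: ⌈(1·524+235)/731⌉ − ⌈(0·524+235)/731⌉ = ⌈759/731⌉ − ⌈235/731⌉ = 2 − 1 = 1
n=1: ⌈(2·524+235)/731⌉ − ⌈(1·524+235)/731⌉ = ⌈1283/731⌉ − ⌈759/731⌉ = 2 − 2 = 0
n=2: ⌈(3·524+235)/731⌉ − ⌈(2·524+235)/731⌉ = ⌈1807/731⌉ − ⌈1283/731⌉ = 3 − 2 = 1
n=3: ⌈(4·524+235)/731⌉ − ⌈(3·524+235)/731⌉ = ⌈2331/731⌉ − ⌈1807/731⌉ = 4 − 3 = 1
n=4: ⌈(5·524+235)/731⌉ − ⌈(4·524+235)/731⌉ = ⌈2855/731⌉ − ⌈2331/731⌉ = 4 − 4 = 0
n=5: ⌈(6·524+235)/731⌉ − ⌈(5·524+235)/731⌉ = ⌈3379/731⌉ − ⌈2855/731⌉ = 5 − 4 = 1
n=6: ⌈(7·524+235)/731⌉ − ⌈(6·524+235)/731⌉ = ⌈3903/731⌉ − ⌈3379/731⌉ = 6 − 5 = 1
n=7: ⌈(8·524+235)/731⌉ − ⌈(7·524+235)/731⌉ = ⌈4427/731⌉ − ⌈3903/731⌉ = 7 − 6 = 1
n=8: ⌈(9·524+235)/731⌉ − ⌈(8·524+235)/731⌉ = ⌈4951/731⌉ − ⌈4427/731⌉ = 7 − 7 = 0
n=9: ⌈(10·524+235)/731⌉ − ⌈(9·524+235)/731⌉ = ⌈5475/731⌉ − ⌈4951/731⌉ = 8 − 7 = 1
n=10: ⌈(11·524+235)/731⌉ − ⌈(10·524+235)/731⌉ = ⌈5999/731⌉ − ⌈5475/731⌉ = 9 − 8 = 1
n=11: ⌈(12·524+235)/731⌉ − ⌈(11·524+235)/731⌉ = ⌈6523/731⌉ − ⌈5999/731⌉ = 9 − 9 = 0
n=12: ⌈(13·524+235)/731⌉ − ⌈(12·524+235)/731⌉ = ⌈7047/731⌉ − ⌈6523/731⌉ = 10 − 9 = 1
n=13: ⌈(14·524+235)/731⌉ − ⌈(13·524+235)/731⌉ = ⌈7571/731⌉ − ⌈7047/731⌉ = 11 − 10 = 1
n=14: ⌈(15·524+235)/731⌉ − ⌈(14·524+235)/731⌉ = ⌈8095/731⌉ − ⌈7571/731⌉ = 12 − 11 = 1
n=15: ⌈(16·524+235)/731⌉ − ⌈(15·524+235)/731⌉ = ⌈8619/731⌉ − ⌈8095/731⌉ = 12 − 12 = 0
n=16: ⌈(17·524+235)/731⌉ − ⌈(16·524+235)/731⌉ = ⌈9143/731⌉ − ⌈8619/731⌉ = 13 − 12 = 1
n=17: ⌈(18·524+235)/731⌉ − ⌈(17·524+235)/731⌉ = ⌈9667/731⌉ − ⌈9143/731⌉ = 14 − 13 = 1
n=18: ⌈(19·524+235)/731⌉ − ⌈(18·524+235)/731⌉ = ⌈10191/731⌉ − ⌈9667/731⌉ = 14 − 14 = 0
n=19: ⌈(20·524+235)/731⌉ − ⌈(19·524+235)/731⌉ = ⌈10715/731⌉ − ⌈10191/731⌉ = 15 − 14 = 1
n=20: ⌈(21·524+235)/731⌉ − ⌈(20·524+235)/731⌉ = ⌈11239/731⌉ − ⌈10715/731⌉ = 16 − 15 = 1
n=21: ⌈(22·524+235)/731⌉ − ⌈(21·524+235)/731⌉ = ⌈11763/731⌉ − ⌈11239/731⌉ = 17 − 16 = 1
n=22: ⌈(23·524+235)/731⌉ − ⌈(22·524+235)/731⌉ = ⌈12287/731⌉ − ⌈11763/731⌉ = 17 − 17 = 0
n=23: ⌈(24·524+235)/731⌉ − ⌈(23·524+235)/731⌉ = ⌈12811/731⌉ − ⌈12287/731⌉ = 18 − 17 = 1
n=24: ⌈(25·524+235)/731⌉ − ⌈(24·524+235)/731⌉ = ⌈13335/731⌉ − ⌈12811/731⌉ = 19 − 18 = 1
n=25: ⌈(26·524+235)/731⌉ − ⌈(25·524+235)/731⌉ = ⌈13859/731⌉ − ⌈13335/731⌉ = 19 − 19 = 0
n=26: ⌈(27·524+235)/731⌉ − ⌈(26·524+235)/731⌉ = ⌈14383/731⌉ − ⌈13859/731⌉ = 20 − 19 = 1
n=27: ⌈(28·524+235)/731⌉ − ⌈(27·524+235)/731⌉ = ⌈14907/731⌉ − ⌈14383/731⌉ = 21 − 20 = 1
n=28: ⌈(29·524+235)/731⌉ − ⌈(28·524+235)/731⌉ = ⌈15431/731⌉ − ⌈14907/731⌉ = 22 − 21 = 1
n=29: ⌈(30·524+235)/731⌉ − ⌈(29·524+235)/731⌉ = ⌈15955/731⌉ − ⌈15431/731⌉ = 22 − 22 = 0
n=30: ⌈(31·524+235)/731⌉ − ⌈(30·524+235)/731⌉ = ⌈16479/731⌉ − ⌈15955/731⌉ = 23 − 22 = 1
n=31: ⌈(32·524+235)/731⌉ − ⌈(31·524+235)/731⌉ = ⌈17003/731⌉ − ⌈16479/731⌉ = 24 − 23 = 1
n=32: ⌈(33·524+235)/731⌉ − ⌈(32·524+235)/731⌉ = ⌈17527/731⌉ − ⌈17003/731⌉ = 24 − 24 = 0
n=33: ⌈(34·524+235)/731⌉ − ⌈(33·524+235)/731⌉ = ⌈18051/731⌉ − ⌈17527/731⌉ = 25 − 24 = 1
n=34: ⌈(35·524+235)/731⌉ − ⌈(34·524+235)/731⌉ = ⌈18575/731⌉ − ⌈18051/731⌉ = 26 − 25 = 1
n=35: ⌈(36·524+235)/731⌉ − ⌈(35·524+235)/731⌉ = ⌈19099/731⌉ − ⌈18575/731⌉ = 27 − 26 = 1
n=36: ⌈(37·524+235)/731⌉ − ⌈(36·524+235)/731⌉ = ⌈19623/731⌉ − ⌈19099/731⌉ = 27 − 27 = 0
n=37: ⌈(38·524+235)/731⌉ − ⌈(37·524+235)/731⌉ = ⌈20147/731⌉ − ⌈19623/731⌉ = 28 − 27 = 1
n=38: ⌈(39·524+235)/731⌉ − ⌈(38·524+235)/731⌉ = ⌈20671/731⌉ − ⌈20147/731⌉ = 29 − 28 = 1
n=39: ⌈(40·524+235)/731⌉ − ⌈(39·524+235)/731⌉ = ⌈21195/731⌉ − ⌈20671/731⌉ = 29 − 29 = 0
n=40: ⌈(41·524+235)/731⌉ − ⌈(40·524+235)/731⌉ = ⌈21719/731⌉ − ⌈21195/731⌉ = 30 − 29 = 1
n=41: ⌈(42·524+235)/731⌉ − ⌈(41·524+235)/731⌉ = ⌈22243/731⌉ − ⌈21719/731⌉ = 31 − 30 = 1
n=42: ⌈(43·524+235)/731⌉ − ⌈(42·524+235)/731⌉ = ⌈22767/731⌉ − ⌈22243/731⌉ = 32 − 31 = 1
n=43: ⌈(44·524+235)/731⌉ − ⌈(43·524+235)/731⌉ = ⌈23291/731⌉ − ⌈22767/731⌉ = 32 − 32 = 0
n=44: ⌈(45·524+235)/731⌉ − ⌈(44·524+235)/731⌉ = ⌈23815/731⌉ − ⌈23291/731⌉ = 33 − 32 = 1
n=45: ⌈(46·524+235)/731⌉ − ⌈(45·524+235)/731⌉ = ⌈24339/731⌉ − ⌈23815/731⌉ = 34 − 33 = 1
n=46: ⌈(47·524+235)/731⌉ − ⌈(46·524+235)/731⌉ = ⌈24863/731⌉ − ⌈24339/731⌉ = 35 − 34 = 1
n=47: ⌈(48·524+235)/731⌉ − ⌈(47·524+235)/731⌉ = ⌈25387/731⌉ − ⌈24863/731⌉ = 35 − 35 = 0
n=48: ⌈(49·524+235)/731⌉ − ⌈(48·524+235)/731⌉ = ⌈25911/731⌉ − ⌈25387/731⌉ = 36 − 35 = 1
n=49: ⌈(50·524+235)/731⌉ − ⌈(49·524+235)/731⌉ = ⌈26435/731⌉ − ⌈25911/731⌉ = 37 − 36 = 1
n=50: ⌈(51·524+235)/731⌉ − ⌈(50·524+235)/731⌉ = ⌈26959/731⌉ − ⌈26435/731⌉ = 37 − 37 = 0
n=51: ⌈(52·524+235)/731⌉ − ⌈(51·524+235)/731⌉ = ⌈27483/731⌉ − ⌈26959/731⌉ = 38 − 37 = 1
n=52: ⌈(53·524+235)/731⌉ − ⌈(52·524+235)/731⌉ = ⌈28007/731⌉ − ⌈27483/731⌉ = 39 − 38 = 1
n=53: ⌈(54·524+235)/731⌉ − ⌈(53·524+235)/731⌉ = ⌈28531/731⌉ − ⌈28007/731⌉ = 40 − 39 = 1
n=54: ⌈(55·524+235)/731⌉ − ⌈(54·524+235)/731⌉ = ⌈29055/731⌉ − ⌈28531/731⌉ = 40 − 40 = 0
n=55: ⌈(56·524+235)/731⌉ − ⌈(55·524+235)/731⌉ = ⌈29579/731⌉ − ⌈29055/731⌉ = 41 − 40 = 1
n=56: ⌈(57·524+235)/731⌉ − ⌈(56·524+235)/731⌉ = ⌈30103/731⌉ − ⌈29579/731⌉ = 42 − 41 = 1
n=57: ⌈(58·524+235)/731⌉ − ⌈(57·524+235)/731⌉ = ⌈30627/731⌉ − ⌈30103/731⌉ = 42 − 42 = 0
n=58: ⌈(59·524+235)/731⌉ − ⌈(58·524+235)/731⌉ = ⌈31151/731⌉ − ⌈30627/731⌉ = 43 − 42 = 1
n=59: ⌈(60·524+235)/731⌉ − ⌈(59·524+235)/731⌉ = ⌈31675/731⌉ − ⌈31151/731⌉ = 44 − 43 = 1
n=60: ⌈(61·524+235)/731⌉ − ⌈(60·524+235)/731⌉ = ⌈32199/731⌉ − ⌈31675/731⌉ = 45 − 44 = 1
n=61: ⌈(62·524+235)/731⌉ − ⌈(61·524+235)/731⌉ = ⌈32723/731⌉ − ⌈32199/731⌉ = 45 − 45 = 0
n=62: ⌈(63·524+235)/731⌉ − ⌈(62·524+235)/731⌉ = ⌈33247/731⌉ − ⌈32723/731⌉ = 46 − 45 = 1
n=63: ⌈(64·524+235)/731⌉ − ⌈(63·524+235)/731⌉ = ⌈33771/731⌉ − ⌈33247/731⌉ = 47 − 46 = 1
n=64: ⌈(65·524+235)/731⌉ − ⌈(64·524+235)/731⌉ = ⌈34295/731⌉ − ⌈33771/731⌉ = 47 − 47 = 0
n=65: ⌈(66·524+235)/731⌉ − ⌈(65·524+235)/731⌉ = ⌈34819/731⌉ − ⌈34295/731⌉ = 48 − 47 = 1
n=66: ⌈(67·524+235)/731⌉ − ⌈(66·524+235)/731⌉ = ⌈35343/731⌉ − ⌈34819/731⌉ = 49 − 48 = 1
n=67: ⌈(68·524+235)/731⌉ − ⌈(67·524+235)/731⌉ = ⌈35867/731⌉ − ⌈35343/731⌉ = 50 − 49 = 1
n=68: ⌈(69·524+235)/731⌉ − ⌈(68·524+235)/731⌉ = ⌈36391/731⌉ − ⌈35867/731⌉ = 50 − 50 = 0
n=69: ⌈(70·524+235)/731⌉ − ⌈(69·524+235)/731⌉ = ⌈36915/731⌉ − ⌈36391/731⌉ = 51 − 50 = 1

1011011101101110110111011011101101110110111011101101110110111011011101


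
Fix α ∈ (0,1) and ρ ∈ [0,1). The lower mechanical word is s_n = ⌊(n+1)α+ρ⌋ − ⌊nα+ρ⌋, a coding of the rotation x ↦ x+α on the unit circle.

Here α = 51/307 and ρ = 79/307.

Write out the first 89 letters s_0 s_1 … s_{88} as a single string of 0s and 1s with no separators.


00001000001000001000001000001000001000001000001000001000001000001000001000001000001000001

n=0: ⌊(1·51+79)/307⌋ − ⌊(0·51+79)/307⌋ = ⌊130/307⌋ − ⌊79/307⌋ = 0 − 0 = 0
n=1: ⌊(2·51+79)/307⌋ − ⌊(1·51+79)/307⌋ = ⌊181/307⌋ − ⌊130/307⌋ = 0 − 0 = 0
n=2: ⌊(3·51+79)/307⌋ − ⌊(2·51+79)/307⌋ = ⌊232/307⌋ − ⌊181/307⌋ = 0 − 0 = 0
n=3: ⌊(4·51+79)/307⌋ − ⌊(3·51+79)/307⌋ = ⌊283/307⌋ − ⌊232/307⌋ = 0 − 0 = 0
n=4: ⌊(5·51+79)/307⌋ − ⌊(4·51+79)/307⌋ = ⌊334/307⌋ − ⌊283/307⌋ = 1 − 0 = 1
n=5: ⌊(6·51+79)/307⌋ − ⌊(5·51+79)/307⌋ = ⌊385/307⌋ − ⌊334/307⌋ = 1 − 1 = 0
n=6: ⌊(7·51+79)/307⌋ − ⌊(6·51+79)/307⌋ = ⌊436/307⌋ − ⌊385/307⌋ = 1 − 1 = 0
n=7: ⌊(8·51+79)/307⌋ − ⌊(7·51+79)/307⌋ = ⌊487/307⌋ − ⌊436/307⌋ = 1 − 1 = 0
n=8: ⌊(9·51+79)/307⌋ − ⌊(8·51+79)/307⌋ = ⌊538/307⌋ − ⌊487/307⌋ = 1 − 1 = 0
n=9: ⌊(10·51+79)/307⌋ − ⌊(9·51+79)/307⌋ = ⌊589/307⌋ − ⌊538/307⌋ = 1 − 1 = 0
n=10: ⌊(11·51+79)/307⌋ − ⌊(10·51+79)/307⌋ = ⌊640/307⌋ − ⌊589/307⌋ = 2 − 1 = 1
n=11: ⌊(12·51+79)/307⌋ − ⌊(11·51+79)/307⌋ = ⌊691/307⌋ − ⌊640/307⌋ = 2 − 2 = 0
n=12: ⌊(13·51+79)/307⌋ − ⌊(12·51+79)/307⌋ = ⌊742/307⌋ − ⌊691/307⌋ = 2 − 2 = 0
n=13: ⌊(14·51+79)/307⌋ − ⌊(13·51+79)/307⌋ = ⌊793/307⌋ − ⌊742/307⌋ = 2 − 2 = 0
n=14: ⌊(15·51+79)/307⌋ − ⌊(14·51+79)/307⌋ = ⌊844/307⌋ − ⌊793/307⌋ = 2 − 2 = 0
n=15: ⌊(16·51+79)/307⌋ − ⌊(15·51+79)/307⌋ = ⌊895/307⌋ − ⌊844/307⌋ = 2 − 2 = 0
n=16: ⌊(17·51+79)/307⌋ − ⌊(16·51+79)/307⌋ = ⌊946/307⌋ − ⌊895/307⌋ = 3 − 2 = 1
n=17: ⌊(18·51+79)/307⌋ − ⌊(17·51+79)/307⌋ = ⌊997/307⌋ − ⌊946/307⌋ = 3 − 3 = 0
n=18: ⌊(19·51+79)/307⌋ − ⌊(18·51+79)/307⌋ = ⌊1048/307⌋ − ⌊997/307⌋ = 3 − 3 = 0
n=19: ⌊(20·51+79)/307⌋ − ⌊(19·51+79)/307⌋ = ⌊1099/307⌋ − ⌊1048/307⌋ = 3 − 3 = 0
n=20: ⌊(21·51+79)/307⌋ − ⌊(20·51+79)/307⌋ = ⌊1150/307⌋ − ⌊1099/307⌋ = 3 − 3 = 0
n=21: ⌊(22·51+79)/307⌋ − ⌊(21·51+79)/307⌋ = ⌊1201/307⌋ − ⌊1150/307⌋ = 3 − 3 = 0
n=22: ⌊(23·51+79)/307⌋ − ⌊(22·51+79)/307⌋ = ⌊1252/307⌋ − ⌊1201/307⌋ = 4 − 3 = 1
n=23: ⌊(24·51+79)/307⌋ − ⌊(23·51+79)/307⌋ = ⌊1303/307⌋ − ⌊1252/307⌋ = 4 − 4 = 0
n=24: ⌊(25·51+79)/307⌋ − ⌊(24·51+79)/307⌋ = ⌊1354/307⌋ − ⌊1303/307⌋ = 4 − 4 = 0
n=25: ⌊(26·51+79)/307⌋ − ⌊(25·51+79)/307⌋ = ⌊1405/307⌋ − ⌊1354/307⌋ = 4 − 4 = 0
n=26: ⌊(27·51+79)/307⌋ − ⌊(26·51+79)/307⌋ = ⌊1456/307⌋ − ⌊1405/307⌋ = 4 − 4 = 0
n=27: ⌊(28·51+79)/307⌋ − ⌊(27·51+79)/307⌋ = ⌊1507/307⌋ − ⌊1456/307⌋ = 4 − 4 = 0
n=28: ⌊(29·51+79)/307⌋ − ⌊(28·51+79)/307⌋ = ⌊1558/307⌋ − ⌊1507/307⌋ = 5 − 4 = 1
n=29: ⌊(30·51+79)/307⌋ − ⌊(29·51+79)/307⌋ = ⌊1609/307⌋ − ⌊1558/307⌋ = 5 − 5 = 0
n=30: ⌊(31·51+79)/307⌋ − ⌊(30·51+79)/307⌋ = ⌊1660/307⌋ − ⌊1609/307⌋ = 5 − 5 = 0
n=31: ⌊(32·51+79)/307⌋ − ⌊(31·51+79)/307⌋ = ⌊1711/307⌋ − ⌊1660/307⌋ = 5 − 5 = 0
n=32: ⌊(33·51+79)/307⌋ − ⌊(32·51+79)/307⌋ = ⌊1762/307⌋ − ⌊1711/307⌋ = 5 − 5 = 0
n=33: ⌊(34·51+79)/307⌋ − ⌊(33·51+79)/307⌋ = ⌊1813/307⌋ − ⌊1762/307⌋ = 5 − 5 = 0
n=34: ⌊(35·51+79)/307⌋ − ⌊(34·51+79)/307⌋ = ⌊1864/307⌋ − ⌊1813/307⌋ = 6 − 5 = 1
n=35: ⌊(36·51+79)/307⌋ − ⌊(35·51+79)/307⌋ = ⌊1915/307⌋ − ⌊1864/307⌋ = 6 − 6 = 0
n=36: ⌊(37·51+79)/307⌋ − ⌊(36·51+79)/307⌋ = ⌊1966/307⌋ − ⌊1915/307⌋ = 6 − 6 = 0
n=37: ⌊(38·51+79)/307⌋ − ⌊(37·51+79)/307⌋ = ⌊2017/307⌋ − ⌊1966/307⌋ = 6 − 6 = 0
n=38: ⌊(39·51+79)/307⌋ − ⌊(38·51+79)/307⌋ = ⌊2068/307⌋ − ⌊2017/307⌋ = 6 − 6 = 0
n=39: ⌊(40·51+79)/307⌋ − ⌊(39·51+79)/307⌋ = ⌊2119/307⌋ − ⌊2068/307⌋ = 6 − 6 = 0
n=40: ⌊(41·51+79)/307⌋ − ⌊(40·51+79)/307⌋ = ⌊2170/307⌋ − ⌊2119/307⌋ = 7 − 6 = 1
n=41: ⌊(42·51+79)/307⌋ − ⌊(41·51+79)/307⌋ = ⌊2221/307⌋ − ⌊2170/307⌋ = 7 − 7 = 0
n=42: ⌊(43·51+79)/307⌋ − ⌊(42·51+79)/307⌋ = ⌊2272/307⌋ − ⌊2221/307⌋ = 7 − 7 = 0
n=43: ⌊(44·51+79)/307⌋ − ⌊(43·51+79)/307⌋ = ⌊2323/307⌋ − ⌊2272/307⌋ = 7 − 7 = 0
n=44: ⌊(45·51+79)/307⌋ − ⌊(44·51+79)/307⌋ = ⌊2374/307⌋ − ⌊2323/307⌋ = 7 − 7 = 0
n=45: ⌊(46·51+79)/307⌋ − ⌊(45·51+79)/307⌋ = ⌊2425/307⌋ − ⌊2374/307⌋ = 7 − 7 = 0
n=46: ⌊(47·51+79)/307⌋ − ⌊(46·51+79)/307⌋ = ⌊2476/307⌋ − ⌊2425/307⌋ = 8 − 7 = 1
n=47: ⌊(48·51+79)/307⌋ − ⌊(47·51+79)/307⌋ = ⌊2527/307⌋ − ⌊2476/307⌋ = 8 − 8 = 0
n=48: ⌊(49·51+79)/307⌋ − ⌊(48·51+79)/307⌋ = ⌊2578/307⌋ − ⌊2527/307⌋ = 8 − 8 = 0
n=49: ⌊(50·51+79)/307⌋ − ⌊(49·51+79)/307⌋ = ⌊2629/307⌋ − ⌊2578/307⌋ = 8 − 8 = 0
n=50: ⌊(51·51+79)/307⌋ − ⌊(50·51+79)/307⌋ = ⌊2680/307⌋ − ⌊2629/307⌋ = 8 − 8 = 0
n=51: ⌊(52·51+79)/307⌋ − ⌊(51·51+79)/307⌋ = ⌊2731/307⌋ − ⌊2680/307⌋ = 8 − 8 = 0
n=52: ⌊(53·51+79)/307⌋ − ⌊(52·51+79)/307⌋ = ⌊2782/307⌋ − ⌊2731/307⌋ = 9 − 8 = 1
n=53: ⌊(54·51+79)/307⌋ − ⌊(53·51+79)/307⌋ = ⌊2833/307⌋ − ⌊2782/307⌋ = 9 − 9 = 0
n=54: ⌊(55·51+79)/307⌋ − ⌊(54·51+79)/307⌋ = ⌊2884/307⌋ − ⌊2833/307⌋ = 9 − 9 = 0
n=55: ⌊(56·51+79)/307⌋ − ⌊(55·51+79)/307⌋ = ⌊2935/307⌋ − ⌊2884/307⌋ = 9 − 9 = 0
n=56: ⌊(57·51+79)/307⌋ − ⌊(56·51+79)/307⌋ = ⌊2986/307⌋ − ⌊2935/307⌋ = 9 − 9 = 0
n=57: ⌊(58·51+79)/307⌋ − ⌊(57·51+79)/307⌋ = ⌊3037/307⌋ − ⌊2986/307⌋ = 9 − 9 = 0
n=58: ⌊(59·51+79)/307⌋ − ⌊(58·51+79)/307⌋ = ⌊3088/307⌋ − ⌊3037/307⌋ = 10 − 9 = 1
n=59: ⌊(60·51+79)/307⌋ − ⌊(59·51+79)/307⌋ = ⌊3139/307⌋ − ⌊3088/307⌋ = 10 − 10 = 0
n=60: ⌊(61·51+79)/307⌋ − ⌊(60·51+79)/307⌋ = ⌊3190/307⌋ − ⌊3139/307⌋ = 10 − 10 = 0
n=61: ⌊(62·51+79)/307⌋ − ⌊(61·51+79)/307⌋ = ⌊3241/307⌋ − ⌊3190/307⌋ = 10 − 10 = 0
n=62: ⌊(63·51+79)/307⌋ − ⌊(62·51+79)/307⌋ = ⌊3292/307⌋ − ⌊3241/307⌋ = 10 − 10 = 0
n=63: ⌊(64·51+79)/307⌋ − ⌊(63·51+79)/307⌋ = ⌊3343/307⌋ − ⌊3292/307⌋ = 10 − 10 = 0
n=64: ⌊(65·51+79)/307⌋ − ⌊(64·51+79)/307⌋ = ⌊3394/307⌋ − ⌊3343/307⌋ = 11 − 10 = 1
n=65: ⌊(66·51+79)/307⌋ − ⌊(65·51+79)/307⌋ = ⌊3445/307⌋ − ⌊3394/307⌋ = 11 − 11 = 0
n=66: ⌊(67·51+79)/307⌋ − ⌊(66·51+79)/307⌋ = ⌊3496/307⌋ − ⌊3445/307⌋ = 11 − 11 = 0
n=67: ⌊(68·51+79)/307⌋ − ⌊(67·51+79)/307⌋ = ⌊3547/307⌋ − ⌊3496/307⌋ = 11 − 11 = 0
n=68: ⌊(69·51+79)/307⌋ − ⌊(68·51+79)/307⌋ = ⌊3598/307⌋ − ⌊3547/307⌋ = 11 − 11 = 0
n=69: ⌊(70·51+79)/307⌋ − ⌊(69·51+79)/307⌋ = ⌊3649/307⌋ − ⌊3598/307⌋ = 11 − 11 = 0
n=70: ⌊(71·51+79)/307⌋ − ⌊(70·51+79)/307⌋ = ⌊3700/307⌋ − ⌊3649/307⌋ = 12 − 11 = 1
n=71: ⌊(72·51+79)/307⌋ − ⌊(71·51+79)/307⌋ = ⌊3751/307⌋ − ⌊3700/307⌋ = 12 − 12 = 0
n=72: ⌊(73·51+79)/307⌋ − ⌊(72·51+79)/307⌋ = ⌊3802/307⌋ − ⌊3751/307⌋ = 12 − 12 = 0
n=73: ⌊(74·51+79)/307⌋ − ⌊(73·51+79)/307⌋ = ⌊3853/307⌋ − ⌊3802/307⌋ = 12 − 12 = 0
n=74: ⌊(75·51+79)/307⌋ − ⌊(74·51+79)/307⌋ = ⌊3904/307⌋ − ⌊3853/307⌋ = 12 − 12 = 0
n=75: ⌊(76·51+79)/307⌋ − ⌊(75·51+79)/307⌋ = ⌊3955/307⌋ − ⌊3904/307⌋ = 12 − 12 = 0
n=76: ⌊(77·51+79)/307⌋ − ⌊(76·51+79)/307⌋ = ⌊4006/307⌋ − ⌊3955/307⌋ = 13 − 12 = 1
n=77: ⌊(78·51+79)/307⌋ − ⌊(77·51+79)/307⌋ = ⌊4057/307⌋ − ⌊4006/307⌋ = 13 − 13 = 0
n=78: ⌊(79·51+79)/307⌋ − ⌊(78·51+79)/307⌋ = ⌊4108/307⌋ − ⌊4057/307⌋ = 13 − 13 = 0
n=79: ⌊(80·51+79)/307⌋ − ⌊(79·51+79)/307⌋ = ⌊4159/307⌋ − ⌊4108/307⌋ = 13 − 13 = 0
n=80: ⌊(81·51+79)/307⌋ − ⌊(80·51+79)/307⌋ = ⌊4210/307⌋ − ⌊4159/307⌋ = 13 − 13 = 0
n=81: ⌊(82·51+79)/307⌋ − ⌊(81·51+79)/307⌋ = ⌊4261/307⌋ − ⌊4210/307⌋ = 13 − 13 = 0
n=82: ⌊(83·51+79)/307⌋ − ⌊(82·51+79)/307⌋ = ⌊4312/307⌋ − ⌊4261/307⌋ = 14 − 13 = 1
n=83: ⌊(84·51+79)/307⌋ − ⌊(83·51+79)/307⌋ = ⌊4363/307⌋ − ⌊4312/307⌋ = 14 − 14 = 0
n=84: ⌊(85·51+79)/307⌋ − ⌊(84·51+79)/307⌋ = ⌊4414/307⌋ − ⌊4363/307⌋ = 14 − 14 = 0
n=85: ⌊(86·51+79)/307⌋ − ⌊(85·51+79)/307⌋ = ⌊4465/307⌋ − ⌊4414/307⌋ = 14 − 14 = 0
n=86: ⌊(87·51+79)/307⌋ − ⌊(86·51+79)/307⌋ = ⌊4516/307⌋ − ⌊4465/307⌋ = 14 − 14 = 0
n=87: ⌊(88·51+79)/307⌋ − ⌊(87·51+79)/307⌋ = ⌊4567/307⌋ − ⌊4516/307⌋ = 14 − 14 = 0
n=88: ⌊(89·51+79)/307⌋ − ⌊(88·51+79)/307⌋ = ⌊4618/307⌋ − ⌊4567/307⌋ = 15 − 14 = 1


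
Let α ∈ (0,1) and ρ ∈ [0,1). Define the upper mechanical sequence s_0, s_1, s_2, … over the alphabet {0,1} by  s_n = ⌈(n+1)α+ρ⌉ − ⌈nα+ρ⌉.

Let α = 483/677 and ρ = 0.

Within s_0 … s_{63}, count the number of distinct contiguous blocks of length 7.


7

t_n = ⌈(n·483)/677⌉ for n = 0 … 64:
  n=0…9: ⌈0/677⌉=0 ⌈483/677⌉=1 ⌈966/677⌉=2 ⌈1449/677⌉=3 ⌈1932/677⌉=3 ⌈2415/677⌉=4 ⌈2898/677⌉=5 ⌈3381/677⌉=5 ⌈3864/677⌉=6 ⌈4347/677⌉=7
  n=10…19: ⌈4830/677⌉=8 ⌈5313/677⌉=8 ⌈5796/677⌉=9 ⌈6279/677⌉=10 ⌈6762/677⌉=10 ⌈7245/677⌉=11 ⌈7728/677⌉=12 ⌈8211/677⌉=13 ⌈8694/677⌉=13 ⌈9177/677⌉=14
  n=20…29: ⌈9660/677⌉=15 ⌈10143/677⌉=15 ⌈10626/677⌉=16 ⌈11109/677⌉=17 ⌈11592/677⌉=18 ⌈12075/677⌉=18 ⌈12558/677⌉=19 ⌈13041/677⌉=20 ⌈13524/677⌉=20 ⌈14007/677⌉=21
  n=30…39: ⌈14490/677⌉=22 ⌈14973/677⌉=23 ⌈15456/677⌉=23 ⌈15939/677⌉=24 ⌈16422/677⌉=25 ⌈16905/677⌉=25 ⌈17388/677⌉=26 ⌈17871/677⌉=27 ⌈18354/677⌉=28 ⌈18837/677⌉=28
  n=40…49: ⌈19320/677⌉=29 ⌈19803/677⌉=30 ⌈20286/677⌉=30 ⌈20769/677⌉=31 ⌈21252/677⌉=32 ⌈21735/677⌉=33 ⌈22218/677⌉=33 ⌈22701/677⌉=34 ⌈23184/677⌉=35 ⌈23667/677⌉=35
  n=50…59: ⌈24150/677⌉=36 ⌈24633/677⌉=37 ⌈25116/677⌉=38 ⌈25599/677⌉=38 ⌈26082/677⌉=39 ⌈26565/677⌉=40 ⌈27048/677⌉=40 ⌈27531/677⌉=41 ⌈28014/677⌉=42 ⌈28497/677⌉=43
  n=60…64: ⌈28980/677⌉=43 ⌈29463/677⌉=44 ⌈29946/677⌉=45 ⌈30429/677⌉=45 ⌈30912/677⌉=46
s_n = t_(n+1) − t_n for n = 0 … 63 gives
prefix = 1110110111011011101101110110111011011101101110110111011011101101
slide a length-7 window over [0..6] … [57..63] (58 windows); first occurrence of each distinct factor:
  [  0..  6] 1110110
  [  1..  7] 1101101
  [  2..  8] 1011011
  [  3..  9] 0110111
  [  4.. 10] 1101110
  [  5.. 11] 1011101
  [  6.. 12] 0111011
  (the other 51 windows repeat one of these)
distinct factors: {0110111, 0111011, 1011011, 1011101, 1101101, 1101110, 1110110}
count = 7  (Sturmian bound for length 7 is 8)
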